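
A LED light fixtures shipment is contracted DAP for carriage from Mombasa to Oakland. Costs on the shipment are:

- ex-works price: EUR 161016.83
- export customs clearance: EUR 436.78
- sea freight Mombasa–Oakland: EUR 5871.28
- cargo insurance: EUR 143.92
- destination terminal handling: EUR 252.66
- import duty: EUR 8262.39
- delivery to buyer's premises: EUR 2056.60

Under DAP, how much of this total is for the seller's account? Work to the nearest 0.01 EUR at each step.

Seller's account: EUR 169778.07

DAP: the seller bears all costs to the named destination except import duty and clearance.
Seller's account: goods 161016.83 + export clearance 436.78 + freight 5871.28 + insurance 143.92 + destination terminal 252.66 + delivery 2056.60 = 169778.07
Buyer's account: duty 8262.39 = 8262.39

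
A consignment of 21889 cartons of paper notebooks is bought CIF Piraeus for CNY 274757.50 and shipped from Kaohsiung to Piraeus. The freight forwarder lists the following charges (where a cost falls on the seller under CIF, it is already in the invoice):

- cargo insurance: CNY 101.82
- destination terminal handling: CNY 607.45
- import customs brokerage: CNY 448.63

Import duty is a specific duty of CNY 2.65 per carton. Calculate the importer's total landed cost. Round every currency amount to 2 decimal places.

Total landed cost: CNY 333819.43

CIF: the seller pays costs through ocean freight and marine insurance to the destination port.
Already in the invoice (seller's account under CIF): insurance — exclude.
The CIF price already equals the CIF value: 274757.50
Import duty = 21889 × 2.65 = 58005.85
Buyer bears: destination terminal 607.45 + brokerage 448.63 + duty 58005.85 = 59061.93
Landed cost = invoice 274757.50 + 59061.93 = 333819.43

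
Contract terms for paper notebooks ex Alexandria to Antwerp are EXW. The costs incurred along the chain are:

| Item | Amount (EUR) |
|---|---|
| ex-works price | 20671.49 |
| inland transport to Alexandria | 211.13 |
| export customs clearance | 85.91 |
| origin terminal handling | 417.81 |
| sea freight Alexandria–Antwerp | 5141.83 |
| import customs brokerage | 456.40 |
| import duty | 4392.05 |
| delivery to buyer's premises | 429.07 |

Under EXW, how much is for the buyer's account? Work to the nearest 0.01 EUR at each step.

EXW: the seller makes goods available at their premises; the buyer bears all onward costs.
Seller's account: goods 20671.49 = 20671.49
Buyer's account: inland to port 211.13 + export clearance 85.91 + origin terminal 417.81 + freight 5141.83 + brokerage 456.40 + duty 4392.05 + delivery 429.07 = 11134.20

Buyer's account: EUR 11134.20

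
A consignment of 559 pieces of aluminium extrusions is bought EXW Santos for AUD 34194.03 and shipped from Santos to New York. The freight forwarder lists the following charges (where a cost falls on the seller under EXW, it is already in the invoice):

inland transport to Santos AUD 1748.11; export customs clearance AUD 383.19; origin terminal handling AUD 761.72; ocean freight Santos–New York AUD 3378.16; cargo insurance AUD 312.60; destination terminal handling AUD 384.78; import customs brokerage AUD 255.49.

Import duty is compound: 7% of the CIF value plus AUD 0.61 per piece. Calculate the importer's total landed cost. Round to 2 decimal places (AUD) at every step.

Total landed cost: AUD 44613.52

EXW: the seller makes goods available at their premises; the buyer bears all onward costs.
CIF value = EXW price + inland to port + export clearance + origin terminal + freight + insurance = 34194.03 + 1748.11 + 383.19 + 761.72 + 3378.16 + 312.60 = 40777.81
Ad valorem component: 40777.81 × 7% = 2854.45
Specific component: 559 × 0.61 = 340.99
Import duty = 2854.45 + 340.99 = 3195.44
Buyer bears: inland to port 1748.11 + export clearance 383.19 + origin terminal 761.72 + freight 3378.16 + insurance 312.60 + destination terminal 384.78 + brokerage 255.49 + duty 3195.44 = 10419.49
Landed cost = invoice 34194.03 + 10419.49 = 44613.52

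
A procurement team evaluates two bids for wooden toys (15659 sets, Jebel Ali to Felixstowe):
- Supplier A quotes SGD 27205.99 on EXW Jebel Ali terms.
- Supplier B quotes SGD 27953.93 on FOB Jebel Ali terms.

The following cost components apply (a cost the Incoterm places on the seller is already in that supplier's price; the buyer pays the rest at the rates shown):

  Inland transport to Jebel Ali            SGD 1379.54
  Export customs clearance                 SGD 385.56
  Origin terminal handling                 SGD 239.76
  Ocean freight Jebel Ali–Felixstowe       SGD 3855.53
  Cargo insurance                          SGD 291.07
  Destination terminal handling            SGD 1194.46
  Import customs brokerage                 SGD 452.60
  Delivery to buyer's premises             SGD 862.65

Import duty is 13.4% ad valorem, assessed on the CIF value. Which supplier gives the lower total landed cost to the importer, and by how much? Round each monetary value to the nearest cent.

Supplier A (EXW):
CIF value = EXW price + inland to port + export clearance + origin terminal + freight + insurance = 27205.99 + 1379.54 + 385.56 + 239.76 + 3855.53 + 291.07 = 33357.45
Import duty = 33357.45 × 13.4% = 4469.90
Buyer bears (A): 1379.54 + 385.56 + 239.76 + 3855.53 + 291.07 + 1194.46 + 452.60 + 862.65 = 8661.17
Landed cost (A) = invoice 27205.99 + 8661.17 + duty 4469.90 = 40337.06
Supplier B (FOB):
CIF value = FOB price + freight + insurance = 27953.93 + 3855.53 + 291.07 = 32100.53
Import duty = 32100.53 × 13.4% = 4301.47
Buyer bears (B): 3855.53 + 291.07 + 1194.46 + 452.60 + 862.65 = 6656.31
Landed cost (B) = invoice 27953.93 + 6656.31 + duty 4301.47 = 38911.71
Difference = |40337.06 − 38911.71| = 1425.35

Supplier B is cheaper by SGD 1425.35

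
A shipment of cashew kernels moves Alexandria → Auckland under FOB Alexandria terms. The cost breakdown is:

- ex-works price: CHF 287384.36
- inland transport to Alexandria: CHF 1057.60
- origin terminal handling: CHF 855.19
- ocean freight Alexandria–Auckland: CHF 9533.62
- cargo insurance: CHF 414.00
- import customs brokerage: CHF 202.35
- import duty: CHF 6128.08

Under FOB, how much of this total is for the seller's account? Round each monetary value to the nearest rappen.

FOB: the seller bears costs until goods are on board at the origin port; the buyer bears freight, insurance and all costs thereafter.
Seller's account: goods 287384.36 + inland to port 1057.60 + origin terminal 855.19 = 289297.15
Buyer's account: freight 9533.62 + insurance 414.00 + brokerage 202.35 + duty 6128.08 = 16278.05

Seller's account: CHF 289297.15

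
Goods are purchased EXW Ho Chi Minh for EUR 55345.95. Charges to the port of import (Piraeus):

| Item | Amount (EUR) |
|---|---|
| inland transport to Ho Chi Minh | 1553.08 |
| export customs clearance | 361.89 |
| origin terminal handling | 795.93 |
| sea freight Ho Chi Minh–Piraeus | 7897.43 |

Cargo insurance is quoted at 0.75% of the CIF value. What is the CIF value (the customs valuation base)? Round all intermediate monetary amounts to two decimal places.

CIF value: EUR 66452.68

Let C be the CIF value. C = EXW price + pre-shipment costs + freight + 0.75% × C
C − 0.75% × C = 55345.95 + 1553.08 + 361.89 + 795.93 + 7897.43
0.9925 × C = 65954.28
C = 65954.28 / 0.9925 = 66452.68
Insurance premium = 0.75% × 66452.68 = 498.40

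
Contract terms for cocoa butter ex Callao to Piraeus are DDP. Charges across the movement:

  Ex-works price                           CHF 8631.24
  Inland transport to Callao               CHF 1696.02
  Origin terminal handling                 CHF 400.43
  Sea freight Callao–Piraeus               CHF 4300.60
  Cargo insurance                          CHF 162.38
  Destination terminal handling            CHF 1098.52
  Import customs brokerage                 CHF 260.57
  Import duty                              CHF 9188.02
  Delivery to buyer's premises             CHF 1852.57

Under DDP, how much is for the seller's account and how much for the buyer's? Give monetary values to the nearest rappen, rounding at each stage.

Seller: CHF 27590.35; buyer: CHF 0.00

DDP: the seller bears all costs including import duty.
Seller's account: goods 8631.24 + inland to port 1696.02 + origin terminal 400.43 + freight 4300.60 + insurance 162.38 + destination terminal 1098.52 + brokerage 260.57 + duty 9188.02 + delivery 1852.57 = 27590.35
Buyer's account: 0.00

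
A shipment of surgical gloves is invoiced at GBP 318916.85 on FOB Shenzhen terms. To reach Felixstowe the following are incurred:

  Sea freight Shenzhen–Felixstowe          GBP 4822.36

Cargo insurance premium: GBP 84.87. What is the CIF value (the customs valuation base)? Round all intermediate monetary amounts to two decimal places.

CIF value: GBP 323824.08

CIF = FOB price + freight + insurance
CIF = 318916.85 + 4822.36 + 84.87 = 323824.08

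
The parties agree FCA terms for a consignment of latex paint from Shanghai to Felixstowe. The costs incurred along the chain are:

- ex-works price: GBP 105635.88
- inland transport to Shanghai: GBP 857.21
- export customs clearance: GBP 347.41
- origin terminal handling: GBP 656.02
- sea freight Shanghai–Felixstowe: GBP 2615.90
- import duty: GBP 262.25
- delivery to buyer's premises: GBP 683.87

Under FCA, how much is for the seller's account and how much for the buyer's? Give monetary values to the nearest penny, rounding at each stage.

Seller: GBP 106840.50; buyer: GBP 4218.04

FCA: the seller delivers export-cleared goods to the carrier; the buyer bears costs from that point.
Seller's account: goods 105635.88 + inland to port 857.21 + export clearance 347.41 = 106840.50
Buyer's account: origin terminal 656.02 + freight 2615.90 + duty 262.25 + delivery 683.87 = 4218.04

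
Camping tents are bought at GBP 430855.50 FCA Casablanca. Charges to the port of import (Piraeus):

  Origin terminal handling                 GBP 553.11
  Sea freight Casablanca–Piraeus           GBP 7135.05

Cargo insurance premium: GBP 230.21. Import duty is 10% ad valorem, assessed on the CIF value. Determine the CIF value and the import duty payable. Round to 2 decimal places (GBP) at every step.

CIF = FCA price + pre-shipment costs + freight + insurance
CIF = 430855.50 + 553.11 + 7135.05 + 230.21 = 438773.87
Import duty = 438773.87 × 10% = 43877.39

CIF value: GBP 438773.87; import duty: GBP 43877.39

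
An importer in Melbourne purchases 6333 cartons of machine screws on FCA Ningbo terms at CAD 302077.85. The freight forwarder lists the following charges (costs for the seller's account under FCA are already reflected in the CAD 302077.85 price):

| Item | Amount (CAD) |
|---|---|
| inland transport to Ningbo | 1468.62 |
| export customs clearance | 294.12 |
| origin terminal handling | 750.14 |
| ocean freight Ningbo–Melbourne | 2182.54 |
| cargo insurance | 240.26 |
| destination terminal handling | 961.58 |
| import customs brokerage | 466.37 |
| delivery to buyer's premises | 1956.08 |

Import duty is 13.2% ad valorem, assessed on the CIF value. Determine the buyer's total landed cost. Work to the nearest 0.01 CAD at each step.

Total landed cost: CAD 348927.92

FCA: the seller delivers export-cleared goods to the carrier; the buyer bears costs from that point.
Already in the invoice (seller's account under FCA): inland to port, export clearance — exclude.
CIF value = FCA price + origin terminal + freight + insurance = 302077.85 + 750.14 + 2182.54 + 240.26 = 305250.79
Import duty = 305250.79 × 13.2% = 40293.10
Buyer bears: origin terminal 750.14 + freight 2182.54 + insurance 240.26 + destination terminal 961.58 + brokerage 466.37 + delivery 1956.08 + duty 40293.10 = 46850.07
Landed cost = invoice 302077.85 + 46850.07 = 348927.92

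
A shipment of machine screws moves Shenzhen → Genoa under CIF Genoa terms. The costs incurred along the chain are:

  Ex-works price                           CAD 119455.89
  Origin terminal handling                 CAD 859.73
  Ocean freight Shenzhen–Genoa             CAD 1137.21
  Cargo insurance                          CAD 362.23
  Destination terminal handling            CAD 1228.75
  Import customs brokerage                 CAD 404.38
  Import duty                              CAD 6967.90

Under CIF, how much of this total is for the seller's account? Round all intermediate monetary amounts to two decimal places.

Seller's account: CAD 121815.06

CIF: the seller pays costs through ocean freight and marine insurance to the destination port.
Seller's account: goods 119455.89 + origin terminal 859.73 + freight 1137.21 + insurance 362.23 = 121815.06
Buyer's account: destination terminal 1228.75 + brokerage 404.38 + duty 6967.90 = 8601.03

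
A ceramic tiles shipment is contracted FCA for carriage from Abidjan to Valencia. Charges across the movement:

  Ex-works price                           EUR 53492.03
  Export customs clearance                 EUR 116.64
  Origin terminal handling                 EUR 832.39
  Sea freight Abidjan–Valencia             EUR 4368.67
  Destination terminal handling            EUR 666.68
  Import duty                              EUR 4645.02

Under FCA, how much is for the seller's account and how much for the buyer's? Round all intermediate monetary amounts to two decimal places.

Seller: EUR 53608.67; buyer: EUR 10512.76

FCA: the seller delivers export-cleared goods to the carrier; the buyer bears costs from that point.
Seller's account: goods 53492.03 + export clearance 116.64 = 53608.67
Buyer's account: origin terminal 832.39 + freight 4368.67 + destination terminal 666.68 + duty 4645.02 = 10512.76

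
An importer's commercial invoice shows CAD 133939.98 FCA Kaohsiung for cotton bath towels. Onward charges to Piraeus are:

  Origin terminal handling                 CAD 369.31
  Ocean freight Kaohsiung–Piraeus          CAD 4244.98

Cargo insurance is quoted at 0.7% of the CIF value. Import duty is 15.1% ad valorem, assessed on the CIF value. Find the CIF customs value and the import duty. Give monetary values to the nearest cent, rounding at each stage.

Let C be the CIF value. C = FCA price + pre-shipment costs + freight + 0.7% × C
C − 0.7% × C = 133939.98 + 369.31 + 4244.98
0.993 × C = 138554.27
C = 138554.27 / 0.993 = 139530.99
Insurance premium = 0.7% × 139530.99 = 976.72
Import duty = 139530.99 × 15.1% = 21069.18

CIF value: CAD 139530.99; import duty: CAD 21069.18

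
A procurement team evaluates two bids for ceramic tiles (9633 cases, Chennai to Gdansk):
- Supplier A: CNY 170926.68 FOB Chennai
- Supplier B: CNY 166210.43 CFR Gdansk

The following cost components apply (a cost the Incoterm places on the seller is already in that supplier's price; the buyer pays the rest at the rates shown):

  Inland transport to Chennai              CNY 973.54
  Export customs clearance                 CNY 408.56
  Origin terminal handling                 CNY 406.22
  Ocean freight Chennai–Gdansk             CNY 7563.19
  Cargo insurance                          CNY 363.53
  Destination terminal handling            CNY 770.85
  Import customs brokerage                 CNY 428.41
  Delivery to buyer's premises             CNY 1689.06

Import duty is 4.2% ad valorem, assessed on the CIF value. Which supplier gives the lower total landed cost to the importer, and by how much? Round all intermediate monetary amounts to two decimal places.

Supplier A (FOB):
CIF value = FOB price + freight + insurance = 170926.68 + 7563.19 + 363.53 = 178853.40
Import duty = 178853.40 × 4.2% = 7511.84
Buyer bears (A): 7563.19 + 363.53 + 770.85 + 428.41 + 1689.06 = 10815.04
Landed cost (A) = invoice 170926.68 + 10815.04 + duty 7511.84 = 189253.56
Supplier B (CFR):
CIF value = CFR price + insurance = 166210.43 + 363.53 = 166573.96
Import duty = 166573.96 × 4.2% = 6996.11
Buyer bears (B): 363.53 + 770.85 + 428.41 + 1689.06 = 3251.85
Landed cost (B) = invoice 166210.43 + 3251.85 + duty 6996.11 = 176458.39
Difference = |189253.56 − 176458.39| = 12795.17

Supplier B is cheaper by CNY 12795.17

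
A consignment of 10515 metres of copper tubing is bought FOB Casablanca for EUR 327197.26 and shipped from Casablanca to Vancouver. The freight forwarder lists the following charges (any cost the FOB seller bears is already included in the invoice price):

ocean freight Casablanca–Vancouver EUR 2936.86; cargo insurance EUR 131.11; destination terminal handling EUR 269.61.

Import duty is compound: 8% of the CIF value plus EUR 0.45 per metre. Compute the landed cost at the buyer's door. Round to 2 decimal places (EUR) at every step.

FOB: the seller bears costs until goods are on board at the origin port; the buyer bears freight, insurance and all costs thereafter.
CIF value = FOB price + freight + insurance = 327197.26 + 2936.86 + 131.11 = 330265.23
Ad valorem component: 330265.23 × 8% = 26421.22
Specific component: 10515 × 0.45 = 4731.75
Import duty = 26421.22 + 4731.75 = 31152.97
Buyer bears: freight 2936.86 + insurance 131.11 + destination terminal 269.61 + duty 31152.97 = 34490.55
Landed cost = invoice 327197.26 + 34490.55 = 361687.81

Total landed cost: EUR 361687.81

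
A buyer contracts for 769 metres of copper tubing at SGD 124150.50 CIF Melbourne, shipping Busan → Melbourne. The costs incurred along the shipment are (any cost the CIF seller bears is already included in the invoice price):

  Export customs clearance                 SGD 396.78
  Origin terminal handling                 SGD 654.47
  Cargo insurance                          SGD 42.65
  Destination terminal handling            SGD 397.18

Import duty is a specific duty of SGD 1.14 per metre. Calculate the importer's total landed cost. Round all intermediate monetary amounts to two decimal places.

Total landed cost: SGD 125424.34

CIF: the seller pays costs through ocean freight and marine insurance to the destination port.
Already in the invoice (seller's account under CIF): export clearance, origin terminal, insurance — exclude.
The CIF price already equals the CIF value: 124150.50
Import duty = 769 × 1.14 = 876.66
Buyer bears: destination terminal 397.18 + duty 876.66 = 1273.84
Landed cost = invoice 124150.50 + 1273.84 = 125424.34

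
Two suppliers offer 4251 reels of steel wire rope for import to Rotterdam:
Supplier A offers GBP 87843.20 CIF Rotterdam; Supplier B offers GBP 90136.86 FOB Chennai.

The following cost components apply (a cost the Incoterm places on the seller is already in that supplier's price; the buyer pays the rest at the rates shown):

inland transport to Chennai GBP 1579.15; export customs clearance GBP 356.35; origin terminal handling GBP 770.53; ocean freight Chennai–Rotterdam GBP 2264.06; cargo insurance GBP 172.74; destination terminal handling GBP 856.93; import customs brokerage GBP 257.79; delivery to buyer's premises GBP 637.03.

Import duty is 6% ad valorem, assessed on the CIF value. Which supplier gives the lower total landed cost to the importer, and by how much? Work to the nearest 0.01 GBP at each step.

Supplier A is cheaper by GBP 5014.29

Supplier A (CIF):
The CIF price already equals the CIF value: 87843.20
Import duty = 87843.20 × 6% = 5270.59
Buyer bears (A): 856.93 + 257.79 + 637.03 = 1751.75
Landed cost (A) = invoice 87843.20 + 1751.75 + duty 5270.59 = 94865.54
Supplier B (FOB):
CIF value = FOB price + freight + insurance = 90136.86 + 2264.06 + 172.74 = 92573.66
Import duty = 92573.66 × 6% = 5554.42
Buyer bears (B): 2264.06 + 172.74 + 856.93 + 257.79 + 637.03 = 4188.55
Landed cost (B) = invoice 90136.86 + 4188.55 + duty 5554.42 = 99879.83
Difference = |94865.54 − 99879.83| = 5014.29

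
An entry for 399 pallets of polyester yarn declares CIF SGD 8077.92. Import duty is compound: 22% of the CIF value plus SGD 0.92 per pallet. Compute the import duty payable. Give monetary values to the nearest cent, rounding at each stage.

Import duty: SGD 2144.22

Ad valorem component: 8077.92 × 22% = 1777.14
Specific component: 399 × 0.92 = 367.08
Import duty = 1777.14 + 367.08 = 2144.22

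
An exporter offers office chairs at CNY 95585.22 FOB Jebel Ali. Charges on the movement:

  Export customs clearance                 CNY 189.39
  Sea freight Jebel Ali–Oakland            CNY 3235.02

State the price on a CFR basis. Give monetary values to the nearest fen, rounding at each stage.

CFR price: CNY 98820.24

Not relevant to the conversion: export clearance — on the seller under both FOB and CFR; already in the FOB price and stays in the CFR price.
From FOB to CFR, the seller additionally bears: freight.
CFR price = 95585.22 + 3235.02 = 98820.24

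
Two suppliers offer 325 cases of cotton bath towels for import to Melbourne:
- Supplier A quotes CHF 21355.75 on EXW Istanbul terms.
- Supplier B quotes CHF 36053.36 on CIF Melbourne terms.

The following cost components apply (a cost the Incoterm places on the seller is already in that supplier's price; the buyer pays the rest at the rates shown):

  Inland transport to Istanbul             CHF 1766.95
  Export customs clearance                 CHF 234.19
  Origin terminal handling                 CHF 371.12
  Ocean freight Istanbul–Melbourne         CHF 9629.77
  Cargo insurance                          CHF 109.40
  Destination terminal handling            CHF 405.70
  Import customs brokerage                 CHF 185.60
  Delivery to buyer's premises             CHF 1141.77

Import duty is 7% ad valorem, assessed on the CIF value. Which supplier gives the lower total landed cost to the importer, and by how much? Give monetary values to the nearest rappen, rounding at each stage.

Supplier A (EXW):
CIF value = EXW price + inland to port + export clearance + origin terminal + freight + insurance = 21355.75 + 1766.95 + 234.19 + 371.12 + 9629.77 + 109.40 = 33467.18
Import duty = 33467.18 × 7% = 2342.70
Buyer bears (A): 1766.95 + 234.19 + 371.12 + 9629.77 + 109.40 + 405.70 + 185.60 + 1141.77 = 13844.50
Landed cost (A) = invoice 21355.75 + 13844.50 + duty 2342.70 = 37542.95
Supplier B (CIF):
The CIF price already equals the CIF value: 36053.36
Import duty = 36053.36 × 7% = 2523.74
Buyer bears (B): 405.70 + 185.60 + 1141.77 = 1733.07
Landed cost (B) = invoice 36053.36 + 1733.07 + duty 2523.74 = 40310.17
Difference = |37542.95 − 40310.17| = 2767.22

Supplier A is cheaper by CHF 2767.22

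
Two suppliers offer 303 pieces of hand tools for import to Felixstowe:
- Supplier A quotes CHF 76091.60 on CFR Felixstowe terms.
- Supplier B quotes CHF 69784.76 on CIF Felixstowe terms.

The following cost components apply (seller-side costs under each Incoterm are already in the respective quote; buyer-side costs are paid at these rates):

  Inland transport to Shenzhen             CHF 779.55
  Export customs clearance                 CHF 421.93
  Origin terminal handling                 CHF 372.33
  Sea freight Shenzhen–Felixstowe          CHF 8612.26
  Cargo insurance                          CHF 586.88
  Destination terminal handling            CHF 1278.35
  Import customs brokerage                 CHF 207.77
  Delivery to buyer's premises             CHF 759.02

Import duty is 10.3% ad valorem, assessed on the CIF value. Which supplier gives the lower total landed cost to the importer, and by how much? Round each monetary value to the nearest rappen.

Supplier B is cheaper by CHF 7603.77

Supplier A (CFR):
CIF value = CFR price + insurance = 76091.60 + 586.88 = 76678.48
Import duty = 76678.48 × 10.3% = 7897.88
Buyer bears (A): 586.88 + 1278.35 + 207.77 + 759.02 = 2832.02
Landed cost (A) = invoice 76091.60 + 2832.02 + duty 7897.88 = 86821.50
Supplier B (CIF):
The CIF price already equals the CIF value: 69784.76
Import duty = 69784.76 × 10.3% = 7187.83
Buyer bears (B): 1278.35 + 207.77 + 759.02 = 2245.14
Landed cost (B) = invoice 69784.76 + 2245.14 + duty 7187.83 = 79217.73
Difference = |86821.50 − 79217.73| = 7603.77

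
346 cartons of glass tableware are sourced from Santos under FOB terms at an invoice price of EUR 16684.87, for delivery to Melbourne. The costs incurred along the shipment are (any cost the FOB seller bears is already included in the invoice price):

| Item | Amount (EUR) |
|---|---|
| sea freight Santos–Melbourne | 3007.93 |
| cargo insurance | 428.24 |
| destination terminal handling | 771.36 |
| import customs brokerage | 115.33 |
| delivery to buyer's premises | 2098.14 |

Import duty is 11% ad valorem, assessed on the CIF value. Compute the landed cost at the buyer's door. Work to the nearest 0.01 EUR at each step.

FOB: the seller bears costs until goods are on board at the origin port; the buyer bears freight, insurance and all costs thereafter.
CIF value = FOB price + freight + insurance = 16684.87 + 3007.93 + 428.24 = 20121.04
Import duty = 20121.04 × 11% = 2213.31
Buyer bears: freight 3007.93 + insurance 428.24 + destination terminal 771.36 + brokerage 115.33 + delivery 2098.14 + duty 2213.31 = 8634.31
Landed cost = invoice 16684.87 + 8634.31 = 25319.18

Total landed cost: EUR 25319.18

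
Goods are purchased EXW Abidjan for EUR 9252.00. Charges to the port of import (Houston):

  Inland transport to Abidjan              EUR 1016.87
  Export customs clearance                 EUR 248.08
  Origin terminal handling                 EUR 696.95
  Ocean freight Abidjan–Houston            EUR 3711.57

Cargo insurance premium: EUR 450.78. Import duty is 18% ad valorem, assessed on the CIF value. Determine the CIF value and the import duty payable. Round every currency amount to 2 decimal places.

CIF value: EUR 15376.25; import duty: EUR 2767.73

CIF = EXW price + pre-shipment costs + freight + insurance
CIF = 9252.00 + 1016.87 + 248.08 + 696.95 + 3711.57 + 450.78 = 15376.25
Import duty = 15376.25 × 18% = 2767.73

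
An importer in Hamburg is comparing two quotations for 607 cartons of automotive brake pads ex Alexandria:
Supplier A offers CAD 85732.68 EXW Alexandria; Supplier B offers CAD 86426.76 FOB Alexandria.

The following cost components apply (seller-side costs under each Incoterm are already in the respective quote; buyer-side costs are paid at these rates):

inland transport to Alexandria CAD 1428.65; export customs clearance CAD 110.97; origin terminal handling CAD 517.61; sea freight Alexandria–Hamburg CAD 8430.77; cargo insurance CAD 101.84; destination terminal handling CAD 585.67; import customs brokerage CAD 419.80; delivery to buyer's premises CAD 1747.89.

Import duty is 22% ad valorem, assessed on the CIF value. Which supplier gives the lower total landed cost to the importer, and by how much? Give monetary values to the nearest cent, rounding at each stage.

Supplier A (EXW):
CIF value = EXW price + inland to port + export clearance + origin terminal + freight + insurance = 85732.68 + 1428.65 + 110.97 + 517.61 + 8430.77 + 101.84 = 96322.52
Import duty = 96322.52 × 22% = 21190.95
Buyer bears (A): 1428.65 + 110.97 + 517.61 + 8430.77 + 101.84 + 585.67 + 419.80 + 1747.89 = 13343.20
Landed cost (A) = invoice 85732.68 + 13343.20 + duty 21190.95 = 120266.83
Supplier B (FOB):
CIF value = FOB price + freight + insurance = 86426.76 + 8430.77 + 101.84 = 94959.37
Import duty = 94959.37 × 22% = 20891.06
Buyer bears (B): 8430.77 + 101.84 + 585.67 + 419.80 + 1747.89 = 11285.97
Landed cost (B) = invoice 86426.76 + 11285.97 + duty 20891.06 = 118603.79
Difference = |120266.83 − 118603.79| = 1663.04

Supplier B is cheaper by CAD 1663.04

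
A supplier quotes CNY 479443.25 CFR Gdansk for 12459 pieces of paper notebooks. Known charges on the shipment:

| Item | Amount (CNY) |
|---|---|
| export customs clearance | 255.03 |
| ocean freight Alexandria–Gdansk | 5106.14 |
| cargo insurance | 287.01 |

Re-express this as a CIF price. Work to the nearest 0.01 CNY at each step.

CIF price: CNY 479730.26

Not relevant to the conversion: export clearance, freight — on the seller under both CFR and CIF; already in the CFR price and stays in the CIF price.
From CFR to CIF, the seller additionally bears: insurance.
CIF price = 479443.25 + 287.01 = 479730.26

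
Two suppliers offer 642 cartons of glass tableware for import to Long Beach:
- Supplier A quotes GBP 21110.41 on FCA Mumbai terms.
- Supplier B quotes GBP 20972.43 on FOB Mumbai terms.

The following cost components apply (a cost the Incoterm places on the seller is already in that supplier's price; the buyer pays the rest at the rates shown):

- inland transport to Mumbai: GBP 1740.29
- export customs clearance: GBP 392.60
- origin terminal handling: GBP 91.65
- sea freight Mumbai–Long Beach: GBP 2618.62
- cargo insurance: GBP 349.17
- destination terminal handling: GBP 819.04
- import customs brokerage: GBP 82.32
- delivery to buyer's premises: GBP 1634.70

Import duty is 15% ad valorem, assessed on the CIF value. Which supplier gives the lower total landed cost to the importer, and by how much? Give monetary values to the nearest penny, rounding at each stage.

Supplier B is cheaper by GBP 264.08

Supplier A (FCA):
CIF value = FCA price + origin terminal + freight + insurance = 21110.41 + 91.65 + 2618.62 + 349.17 = 24169.85
Import duty = 24169.85 × 15% = 3625.48
Buyer bears (A): 91.65 + 2618.62 + 349.17 + 819.04 + 82.32 + 1634.70 = 5595.50
Landed cost (A) = invoice 21110.41 + 5595.50 + duty 3625.48 = 30331.39
Supplier B (FOB):
CIF value = FOB price + freight + insurance = 20972.43 + 2618.62 + 349.17 = 23940.22
Import duty = 23940.22 × 15% = 3591.03
Buyer bears (B): 2618.62 + 349.17 + 819.04 + 82.32 + 1634.70 = 5503.85
Landed cost (B) = invoice 20972.43 + 5503.85 + duty 3591.03 = 30067.31
Difference = |30331.39 − 30067.31| = 264.08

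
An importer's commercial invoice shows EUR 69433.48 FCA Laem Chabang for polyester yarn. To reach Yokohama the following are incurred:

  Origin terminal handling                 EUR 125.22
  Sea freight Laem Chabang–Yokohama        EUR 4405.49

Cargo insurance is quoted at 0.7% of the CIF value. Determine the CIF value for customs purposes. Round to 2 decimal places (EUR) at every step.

Let C be the CIF value. C = FCA price + pre-shipment costs + freight + 0.7% × C
C − 0.7% × C = 69433.48 + 125.22 + 4405.49
0.993 × C = 73964.19
C = 73964.19 / 0.993 = 74485.59
Insurance premium = 0.7% × 74485.59 = 521.40

CIF value: EUR 74485.59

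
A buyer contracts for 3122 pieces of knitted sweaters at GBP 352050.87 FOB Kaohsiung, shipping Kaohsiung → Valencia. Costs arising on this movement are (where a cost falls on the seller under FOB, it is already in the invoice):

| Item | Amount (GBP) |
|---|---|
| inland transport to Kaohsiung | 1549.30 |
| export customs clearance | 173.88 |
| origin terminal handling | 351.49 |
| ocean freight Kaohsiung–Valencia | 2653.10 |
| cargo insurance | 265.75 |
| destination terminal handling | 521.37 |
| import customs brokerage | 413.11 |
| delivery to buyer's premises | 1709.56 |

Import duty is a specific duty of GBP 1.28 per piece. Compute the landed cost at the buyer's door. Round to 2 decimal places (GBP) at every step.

FOB: the seller bears costs until goods are on board at the origin port; the buyer bears freight, insurance and all costs thereafter.
Already in the invoice (seller's account under FOB): inland to port, export clearance, origin terminal — exclude.
CIF value = FOB price + freight + insurance = 352050.87 + 2653.10 + 265.75 = 354969.72
Import duty = 3122 × 1.28 = 3996.16
Buyer bears: freight 2653.10 + insurance 265.75 + destination terminal 521.37 + brokerage 413.11 + delivery 1709.56 + duty 3996.16 = 9559.05
Landed cost = invoice 352050.87 + 9559.05 = 361609.92

Total landed cost: GBP 361609.92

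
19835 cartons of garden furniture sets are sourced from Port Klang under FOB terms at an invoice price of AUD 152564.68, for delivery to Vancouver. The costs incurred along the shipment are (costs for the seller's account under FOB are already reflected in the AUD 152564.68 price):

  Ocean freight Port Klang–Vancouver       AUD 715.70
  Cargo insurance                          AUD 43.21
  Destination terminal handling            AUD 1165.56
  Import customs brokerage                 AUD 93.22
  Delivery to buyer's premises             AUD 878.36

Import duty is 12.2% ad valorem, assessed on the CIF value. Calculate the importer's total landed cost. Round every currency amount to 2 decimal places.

FOB: the seller bears costs until goods are on board at the origin port; the buyer bears freight, insurance and all costs thereafter.
CIF value = FOB price + freight + insurance = 152564.68 + 715.70 + 43.21 = 153323.59
Import duty = 153323.59 × 12.2% = 18705.48
Buyer bears: freight 715.70 + insurance 43.21 + destination terminal 1165.56 + brokerage 93.22 + delivery 878.36 + duty 18705.48 = 21601.53
Landed cost = invoice 152564.68 + 21601.53 = 174166.21

Total landed cost: AUD 174166.21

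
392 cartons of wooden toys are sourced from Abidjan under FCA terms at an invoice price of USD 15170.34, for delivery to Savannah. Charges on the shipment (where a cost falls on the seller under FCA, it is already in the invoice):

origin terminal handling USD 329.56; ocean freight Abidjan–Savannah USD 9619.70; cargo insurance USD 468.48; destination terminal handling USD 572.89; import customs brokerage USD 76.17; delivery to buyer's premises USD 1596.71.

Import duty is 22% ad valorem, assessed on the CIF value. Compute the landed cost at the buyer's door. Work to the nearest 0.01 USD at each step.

Total landed cost: USD 33463.23

FCA: the seller delivers export-cleared goods to the carrier; the buyer bears costs from that point.
CIF value = FCA price + origin terminal + freight + insurance = 15170.34 + 329.56 + 9619.70 + 468.48 = 25588.08
Import duty = 25588.08 × 22% = 5629.38
Buyer bears: origin terminal 329.56 + freight 9619.70 + insurance 468.48 + destination terminal 572.89 + brokerage 76.17 + delivery 1596.71 + duty 5629.38 = 18292.89
Landed cost = invoice 15170.34 + 18292.89 = 33463.23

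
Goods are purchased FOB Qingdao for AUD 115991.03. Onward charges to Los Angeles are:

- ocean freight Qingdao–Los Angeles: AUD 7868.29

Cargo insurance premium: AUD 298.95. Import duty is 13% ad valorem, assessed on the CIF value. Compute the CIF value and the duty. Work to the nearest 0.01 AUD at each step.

CIF value: AUD 124158.27; import duty: AUD 16140.58

CIF = FOB price + freight + insurance
CIF = 115991.03 + 7868.29 + 298.95 = 124158.27
Import duty = 124158.27 × 13% = 16140.58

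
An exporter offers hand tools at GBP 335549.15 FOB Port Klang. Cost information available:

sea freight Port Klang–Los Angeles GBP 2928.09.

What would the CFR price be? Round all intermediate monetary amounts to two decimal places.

CFR price: GBP 338477.24

From FOB to CFR, the seller additionally bears: freight.
CFR price = 335549.15 + 2928.09 = 338477.24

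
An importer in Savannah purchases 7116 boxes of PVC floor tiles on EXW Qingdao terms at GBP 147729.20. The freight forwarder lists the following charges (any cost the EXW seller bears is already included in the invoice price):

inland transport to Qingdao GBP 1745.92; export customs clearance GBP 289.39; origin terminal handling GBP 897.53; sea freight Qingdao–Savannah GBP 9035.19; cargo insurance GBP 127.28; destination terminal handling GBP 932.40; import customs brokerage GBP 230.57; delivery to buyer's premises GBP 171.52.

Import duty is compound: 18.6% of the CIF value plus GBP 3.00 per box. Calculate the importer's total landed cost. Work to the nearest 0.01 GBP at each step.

EXW: the seller makes goods available at their premises; the buyer bears all onward costs.
CIF value = EXW price + inland to port + export clearance + origin terminal + freight + insurance = 147729.20 + 1745.92 + 289.39 + 897.53 + 9035.19 + 127.28 = 159824.51
Ad valorem component: 159824.51 × 18.6% = 29727.36
Specific component: 7116 × 3.00 = 21348.00
Import duty = 29727.36 + 21348.00 = 51075.36
Buyer bears: inland to port 1745.92 + export clearance 289.39 + origin terminal 897.53 + freight 9035.19 + insurance 127.28 + destination terminal 932.40 + brokerage 230.57 + delivery 171.52 + duty 51075.36 = 64505.16
Landed cost = invoice 147729.20 + 64505.16 = 212234.36

Total landed cost: GBP 212234.36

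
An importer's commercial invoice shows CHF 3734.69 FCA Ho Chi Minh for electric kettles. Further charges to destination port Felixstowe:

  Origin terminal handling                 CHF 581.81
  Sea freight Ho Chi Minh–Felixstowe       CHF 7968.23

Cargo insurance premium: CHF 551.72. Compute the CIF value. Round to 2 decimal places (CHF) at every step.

CIF value: CHF 12836.45

CIF = FCA price + pre-shipment costs + freight + insurance
CIF = 3734.69 + 581.81 + 7968.23 + 551.72 = 12836.45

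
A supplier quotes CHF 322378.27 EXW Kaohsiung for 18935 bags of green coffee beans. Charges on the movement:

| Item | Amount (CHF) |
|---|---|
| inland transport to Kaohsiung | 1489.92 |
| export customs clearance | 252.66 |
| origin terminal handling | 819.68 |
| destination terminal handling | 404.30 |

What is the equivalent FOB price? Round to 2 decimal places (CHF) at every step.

Not relevant to the conversion: destination terminal — on the buyer under both terms; not part of either seller's price.
From EXW to FOB, the seller additionally bears: inland to port, export clearance, origin terminal.
FOB price = 322378.27 + 1489.92 + 252.66 + 819.68 = 324940.53

FOB price: CHF 324940.53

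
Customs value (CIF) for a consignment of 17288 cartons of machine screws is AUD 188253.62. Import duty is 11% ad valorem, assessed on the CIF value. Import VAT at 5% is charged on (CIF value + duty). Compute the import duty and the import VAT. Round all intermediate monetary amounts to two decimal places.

Import duty: AUD 20707.90; import VAT: AUD 10448.08

Import duty = 188253.62 × 11% = 20707.90
VAT base = CIF + duty = 188253.62 + 20707.90 = 208961.52
Import VAT = 208961.52 × 5% = 10448.08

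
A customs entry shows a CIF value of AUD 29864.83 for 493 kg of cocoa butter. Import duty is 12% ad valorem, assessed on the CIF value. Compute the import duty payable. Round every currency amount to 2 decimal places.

Import duty: AUD 3583.78

Import duty = 29864.83 × 12% = 3583.78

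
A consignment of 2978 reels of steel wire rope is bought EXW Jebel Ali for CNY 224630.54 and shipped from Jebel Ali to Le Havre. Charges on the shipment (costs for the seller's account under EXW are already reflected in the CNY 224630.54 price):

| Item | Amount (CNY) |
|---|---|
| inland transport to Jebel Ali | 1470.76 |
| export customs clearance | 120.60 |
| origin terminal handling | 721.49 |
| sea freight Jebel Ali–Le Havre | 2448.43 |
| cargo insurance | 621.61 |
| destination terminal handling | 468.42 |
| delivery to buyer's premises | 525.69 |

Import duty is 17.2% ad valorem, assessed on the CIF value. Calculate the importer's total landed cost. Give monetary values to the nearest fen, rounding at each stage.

Total landed cost: CNY 270569.85

EXW: the seller makes goods available at their premises; the buyer bears all onward costs.
CIF value = EXW price + inland to port + export clearance + origin terminal + freight + insurance = 224630.54 + 1470.76 + 120.60 + 721.49 + 2448.43 + 621.61 = 230013.43
Import duty = 230013.43 × 17.2% = 39562.31
Buyer bears: inland to port 1470.76 + export clearance 120.60 + origin terminal 721.49 + freight 2448.43 + insurance 621.61 + destination terminal 468.42 + delivery 525.69 + duty 39562.31 = 45939.31
Landed cost = invoice 224630.54 + 45939.31 = 270569.85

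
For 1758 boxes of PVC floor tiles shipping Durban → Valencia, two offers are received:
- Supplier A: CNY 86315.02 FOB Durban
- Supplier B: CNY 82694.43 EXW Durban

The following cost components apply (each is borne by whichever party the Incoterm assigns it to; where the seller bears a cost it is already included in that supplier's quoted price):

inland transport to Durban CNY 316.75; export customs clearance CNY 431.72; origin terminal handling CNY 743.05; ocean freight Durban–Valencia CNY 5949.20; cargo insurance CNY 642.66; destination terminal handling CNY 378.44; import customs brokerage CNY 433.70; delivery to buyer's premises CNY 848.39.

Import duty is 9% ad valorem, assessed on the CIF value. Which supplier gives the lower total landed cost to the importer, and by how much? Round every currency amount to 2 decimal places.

Supplier B is cheaper by CNY 2320.69

Supplier A (FOB):
CIF value = FOB price + freight + insurance = 86315.02 + 5949.20 + 642.66 = 92906.88
Import duty = 92906.88 × 9% = 8361.62
Buyer bears (A): 5949.20 + 642.66 + 378.44 + 433.70 + 848.39 = 8252.39
Landed cost (A) = invoice 86315.02 + 8252.39 + duty 8361.62 = 102929.03
Supplier B (EXW):
CIF value = EXW price + inland to port + export clearance + origin terminal + freight + insurance = 82694.43 + 316.75 + 431.72 + 743.05 + 5949.20 + 642.66 = 90777.81
Import duty = 90777.81 × 9% = 8170.00
Buyer bears (B): 316.75 + 431.72 + 743.05 + 5949.20 + 642.66 + 378.44 + 433.70 + 848.39 = 9743.91
Landed cost (B) = invoice 82694.43 + 9743.91 + duty 8170.00 = 100608.34
Difference = |102929.03 − 100608.34| = 2320.69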